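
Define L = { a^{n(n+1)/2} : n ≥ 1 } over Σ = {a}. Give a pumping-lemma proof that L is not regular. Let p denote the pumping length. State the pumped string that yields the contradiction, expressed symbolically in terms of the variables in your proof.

Toward a contradiction, assume L is regular with pumping length p.
Take w = a^{p(p+1)/2} ∈ L with |w| = p(p+1)/2 ≥ p.
By the pumping lemma, w = xyz with |xy| ≤ p and y is nonempty.
Then y = a^k for some k with 1 ≤ k ≤ p.
Pump with i = 2: xy^2z = a^{p(p+1)/2+k}. Since 1 ≤ k ≤ p, p(p+1)/2 < p(p+1)/2+k ≤ p(p+1)/2+p < (p+1)(p+2)/2, so p(p+1)/2+k is strictly between consecutive triangular numbers. So xy^2z ∉ L.
This is a contradiction; hence L is not regular.

a^{p(p+1)/2+k}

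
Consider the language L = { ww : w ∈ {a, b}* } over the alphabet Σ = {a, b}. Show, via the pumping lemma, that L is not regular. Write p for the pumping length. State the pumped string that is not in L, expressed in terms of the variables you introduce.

Assume L is regular; let p be its pumping constant.
Take w = a^p b^p a^p b^p = uu where u = a^pb^p; then w ∈ L and |w| = 4p ≥ p.
The pumping lemma gives a decomposition w = xyz where |xy| ≤ p and |y| > 0.
Since the first p symbols of w are all a's and |xy| ≤ p, y lies entirely in the leading a-block: y = a^k for some k with 1 ≤ k ≤ p.
Pump with i = 2: xy^2z = a^{p+k} b^p a^p b^p, of length 4p+k. Suppose this equals vv. The string starts with a and ends with b, so v does too; thus the boundary between the two copies of v is a b→a transition. There is exactly one such transition, at position 2p+k, so |v| = 2p+k and |vv| = 4p+2k ≠ 4p+k since k ≥ 1. So xy^2z ∉ L.
Contradiction. Therefore L is not regular.

a^{p+k} b^p a^p b^p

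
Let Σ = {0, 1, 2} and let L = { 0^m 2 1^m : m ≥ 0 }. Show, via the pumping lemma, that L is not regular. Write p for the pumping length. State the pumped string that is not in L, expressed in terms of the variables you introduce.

Suppose for contradiction that L is regular, and let p be the pumping length.
Take w = 0^p 2 1^p ∈ L with |w| = 2p+1 ≥ p.
The pumping lemma gives a decomposition w = xyz where |xy| ≤ p and y is nonempty.
Since the first p symbols of w are all 0's and |xy| ≤ p, y lies entirely in the leading 0-block: y = 0^k for some k with 1 ≤ k ≤ p.
Pump with i = 2: xy^2z = 0^{p+k} 2 1^p, which would require p+k = p. But k ≥ 1, so xy^2z ∉ L.
This contradicts the pumping lemma, so L is not regular.

0^{p+k} 2 1^p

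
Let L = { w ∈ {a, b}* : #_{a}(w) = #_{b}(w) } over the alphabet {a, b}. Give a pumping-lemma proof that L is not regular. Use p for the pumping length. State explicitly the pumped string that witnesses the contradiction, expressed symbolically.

a^{p+k} b^p

Assume L is regular. Let p be the pumping length given by the pumping lemma.
Choose w = a^p b^p ∈ L with |w| = 2p ≥ p.
The pumping lemma gives a decomposition w = xyz where |xy| ≤ p and y is nonempty.
Because |xy| ≤ p and w begins with p copies of a, we have y = a^k with 1 ≤ k ≤ p.
Pump with i = 2: xy^2z = a^{p+k} b^p has p+k occurrences of a but only p of b. Since k ≥ 1 the counts differ, so xy^2z ∉ L.
Contradiction. Therefore L is not regular.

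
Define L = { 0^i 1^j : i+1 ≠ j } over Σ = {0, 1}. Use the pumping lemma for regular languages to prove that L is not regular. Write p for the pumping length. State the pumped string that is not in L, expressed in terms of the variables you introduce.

0^{p+p!} 1^{p+p!+1}

Suppose for contradiction that L is regular, and let p be the pumping length.
Choose w = 0^p 1^{p+p!+1}. Since p ≠ (p+p!+1)-1 = p+p!, w ∈ L; and |w| ≥ p.
By the pumping lemma, w = xyz with |xy| ≤ p and y is nonempty.
Since the first p symbols of w are all 0's and |xy| ≤ p, y lies entirely in the leading 0-block: y = 0^k for some k with 1 ≤ k ≤ p.
Since 1 ≤ k ≤ p, k divides p!; set t = 1 + p!/k. Then xy^t z has p + (p!/k)·k = p + p! copies of 0. Now the 0-count is p+p! and (1-count)-1 = (p+p!+1)-1 = p+p!, so i+1 ≠ j fails. So xy^t z = 0^{p+p!} 1^{p+p!+1} ∉ L.
This is a contradiction; hence L is not regular.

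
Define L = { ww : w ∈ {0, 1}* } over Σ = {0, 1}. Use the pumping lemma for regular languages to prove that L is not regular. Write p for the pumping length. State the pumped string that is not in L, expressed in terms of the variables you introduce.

0^{p+k} 1^p 0^p 1^p

Assume L is regular. Let p be the pumping length given by the pumping lemma.
Take w = 0^p 1^p 0^p 1^p = uu where u = 0^p1^p; then w ∈ L and |w| = 4p ≥ p.
By the pumping lemma, w = xyz with |xy| ≤ p and |y| > 0.
Since the first p symbols of w are all 0's and |xy| ≤ p, y lies entirely in the leading 0-block: y = 0^k for some k with 1 ≤ k ≤ p.
Pump with i = 2: xy^2z = 0^{p+k} 1^p 0^p 1^p, of length 4p+k. Suppose this equals vv. The string starts with 0 and ends with 1, so v does too; thus the boundary between the two copies of v is a 1→0 transition. There is exactly one such transition, at position 2p+k, so |v| = 2p+k and |vv| = 4p+2k ≠ 4p+k since k ≥ 1. So xy^2z ∉ L.
This is a contradiction; hence L is not regular.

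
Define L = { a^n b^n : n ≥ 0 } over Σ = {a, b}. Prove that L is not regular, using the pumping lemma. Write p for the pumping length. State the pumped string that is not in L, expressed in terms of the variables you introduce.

a^{p+k} b^p

Assume L is regular. Let p be the pumping length given by the pumping lemma.
Choose w = a^p b^p, which is in L with |w| = 2p ≥ p.
The pumping lemma gives a decomposition w = xyz where |xy| ≤ p and |y| > 0.
Since the first p symbols of w are all a's and |xy| ≤ p, y lies entirely in the leading a-block: y = a^k for some k with 1 ≤ k ≤ p.
Pump with i = 2: xy^2z = a^{p+k} b^p. For this to lie in L we would need p = p+k, which forces k = 0. But k ≥ 1, so xy^2z ∉ L.
This contradicts the pumping lemma, so L is not regular.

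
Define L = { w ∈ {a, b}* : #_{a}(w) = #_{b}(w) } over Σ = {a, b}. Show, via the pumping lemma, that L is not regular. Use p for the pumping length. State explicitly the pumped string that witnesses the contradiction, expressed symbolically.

a^{p+k} b^p

Assume L is regular; let p be its pumping constant.
Choose w = a^p b^p ∈ L with |w| = 2p ≥ p.
By the pumping lemma, w = xyz with |xy| ≤ p and |y| > 0.
Since the first p symbols of w are all a's and |xy| ≤ p, y lies entirely in the leading a-block: y = a^k for some k with 1 ≤ k ≤ p.
Pump with i = 2: xy^2z = a^{p+k} b^p has p+k occurrences of a but only p of b. Since k ≥ 1 the counts differ, so xy^2z ∉ L.
Contradiction. Therefore L is not regular.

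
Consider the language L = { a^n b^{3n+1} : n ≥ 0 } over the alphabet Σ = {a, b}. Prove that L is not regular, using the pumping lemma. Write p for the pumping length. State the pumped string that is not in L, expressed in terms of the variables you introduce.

a^{p+k} b^{3p+1}

Toward a contradiction, assume L is regular with pumping length p.
Take w = a^p b^{3p+1}. Then w ∈ L and |w| = 4p+1 ≥ p.
Write w = xyz as guaranteed by the lemma, with |xy| ≤ p and |y| ≥ 1.
Since the first p symbols of w are all a's and |xy| ≤ p, y lies entirely in the leading a-block: y = a^k for some k with 1 ≤ k ≤ p.
Pump with i = 2: xy^2z = a^{p+k} b^{3p+1}. For this to lie in L we would need 3p+1 = 3(p+k)+1, which forces k = 0. But k ≥ 1, so xy^2z ∉ L.
This contradicts the pumping lemma, so L is not regular.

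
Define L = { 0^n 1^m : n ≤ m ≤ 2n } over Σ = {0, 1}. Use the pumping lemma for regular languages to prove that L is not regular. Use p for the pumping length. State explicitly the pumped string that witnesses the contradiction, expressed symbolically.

Assume L is regular; let p be its pumping constant.
Take w = 0^p 1^p ∈ L (since p ≤ p ≤ 2p), with |w| = 2p ≥ p.
By the pumping lemma, w = xyz with |xy| ≤ p and y is nonempty.
Since the first p symbols of w are all 0's and |xy| ≤ p, y lies entirely in the leading 0-block: y = 0^k for some k with 1 ≤ k ≤ p.
Pump with i = 2: xy^2z = 0^{p+k} 1^p. Now n = p+k > p = m, so the condition n ≤ m fails. Thus xy^2z ∉ L.
Contradiction. Therefore L is not regular.

0^{p+k} 1^p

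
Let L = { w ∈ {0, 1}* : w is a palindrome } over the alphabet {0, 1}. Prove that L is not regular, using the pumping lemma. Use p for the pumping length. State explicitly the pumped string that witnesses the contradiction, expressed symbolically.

Assume L is regular; let p be its pumping constant.
Take w = 0^p 1 0^p, a palindrome of length 2p+1 ≥ p.
Write w = xyz as guaranteed by the lemma, with |xy| ≤ p and |y| ≥ 1.
The first p characters of w are 0's, so xy (and hence y) consists only of 0's. Write y = 0^k, 1 ≤ k ≤ p.
Pump with i = 2: xy^2z = 0^{p+k} 1 0^p. Its reverse is 0^p 1 0^{p+k}, which differs from xy^2z since k ≥ 1. So xy^2z is not a palindrome and xy^2z ∉ L.
Contradiction. Therefore L is not regular.

0^{p+k} 1 0^p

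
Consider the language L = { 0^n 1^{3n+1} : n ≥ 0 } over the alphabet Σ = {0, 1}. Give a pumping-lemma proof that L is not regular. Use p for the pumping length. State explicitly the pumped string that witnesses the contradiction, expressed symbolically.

Assume L is regular; let p be its pumping constant.
Let w = 0^p 1^{3p+1} ∈ L; note |w| = 4p+1 ≥ p.
By the pumping lemma, w = xyz with |xy| ≤ p and |y| ≥ 1.
Since the first p symbols of w are all 0's and |xy| ≤ p, y lies entirely in the leading 0-block: y = 0^k for some k with 1 ≤ k ≤ p.
Pump with i = 2: xy^2z = 0^{p+k} 1^{3p+1}. For this to lie in L we would need 3p+1 = 3(p+k)+1, which forces k = 0. But k ≥ 1, so xy^2z ∉ L.
This contradicts the pumping lemma, so L is not regular.

0^{p+k} 1^{3p+1}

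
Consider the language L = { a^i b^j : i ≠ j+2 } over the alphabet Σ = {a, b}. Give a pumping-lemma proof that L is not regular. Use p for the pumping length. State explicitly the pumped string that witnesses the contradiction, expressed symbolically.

a^{p+p!} b^{p+p!-2}

Suppose for contradiction that L is regular, and let p be the pumping length.
Choose w = a^p b^{p+p!-2}. Since p ≠ (p+p!-2)+2 = p+p!, w ∈ L; and |w| ≥ p.
The pumping lemma gives a decomposition w = xyz where |xy| ≤ p and |y| ≥ 1.
Since the first p symbols of w are all a's and |xy| ≤ p, y lies entirely in the leading a-block: y = a^k for some k with 1 ≤ k ≤ p.
Since 1 ≤ k ≤ p, k divides p!; set t = 1 + p!/k. Then xy^t z has p + (p!/k)·k = p + p! copies of a. Now the a-count is p+p! and (b-count)+2 = (p+p!-2)+2 = p+p!, so i ≠ j+2 fails. So xy^t z = a^{p+p!} b^{p+p!-2} ∉ L.
This contradicts the pumping lemma, so L is not regular.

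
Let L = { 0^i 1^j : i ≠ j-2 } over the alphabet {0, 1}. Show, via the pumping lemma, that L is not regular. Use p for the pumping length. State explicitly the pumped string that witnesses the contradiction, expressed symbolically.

Toward a contradiction, assume L is regular with pumping length p.
Choose w = 0^p 1^{p+p!+2}. Since p ≠ (p+p!+2)-2 = p+p!, w ∈ L; and |w| ≥ p.
Write w = xyz as guaranteed by the lemma, with |xy| ≤ p and |y| > 0.
Because |xy| ≤ p and w begins with p copies of 0, we have y = 0^k with 1 ≤ k ≤ p.
Since 1 ≤ k ≤ p, k divides p!; set t = 1 + p!/k. Then xy^t z has p + (p!/k)·k = p + p! copies of 0. Now the 0-count is p+p! and (1-count)-2 = (p+p!+2)-2 = p+p!, so i ≠ j-2 fails. So xy^t z = 0^{p+p!} 1^{p+p!+2} ∉ L.
This contradicts the pumping lemma, so L is not regular.

0^{p+p!} 1^{p+p!+2}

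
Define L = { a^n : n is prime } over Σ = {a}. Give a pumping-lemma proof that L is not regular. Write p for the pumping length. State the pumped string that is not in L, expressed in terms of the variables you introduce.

a^{q(1+k)}

Suppose for contradiction that L is regular, and let p be the pumping length.
Let q be a prime with q ≥ p+2 (infinitely many primes exist), and take w = a^q ∈ L with |w| = q ≥ p.
Write w = xyz as guaranteed by the lemma, with |xy| ≤ p and y is nonempty.
Then y = a^k for some k with 1 ≤ k ≤ p.
Since 1 ≤ k ≤ p, |xz| = q-k. Pump with i = q+1: |xy^{q+1}z| = (q-k)+(q+1)k = q+qk = q(1+k), which is composite (both factors ≥ 2). So xy^{q+1}z = a^{q(1+k)} ∉ L.
Contradiction. Therefore L is not regular.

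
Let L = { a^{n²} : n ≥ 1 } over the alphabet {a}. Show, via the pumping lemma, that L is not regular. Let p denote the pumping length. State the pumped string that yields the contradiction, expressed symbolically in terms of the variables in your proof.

a^{p²+k}

Assume L is regular; let p be its pumping constant.
Take w = a^{p²} ∈ L with |w| = p² ≥ p.
The pumping lemma gives a decomposition w = xyz where |xy| ≤ p and |y| > 0.
Then y = a^k for some k with 1 ≤ k ≤ p.
Pump with i = 2: xy^2z = a^{p²+k}. Since 1 ≤ k ≤ p, p² < p²+k ≤ p²+p < (p+1)², so p²+k lies strictly between consecutive squares and is not a perfect square. So xy^2z ∉ L.
Contradiction. Therefore L is not regular.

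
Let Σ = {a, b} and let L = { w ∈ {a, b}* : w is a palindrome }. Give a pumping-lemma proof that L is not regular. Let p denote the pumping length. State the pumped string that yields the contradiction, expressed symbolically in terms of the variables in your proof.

a^{p+k} b a^p

Toward a contradiction, assume L is regular with pumping length p.
Take w = a^p b a^p, a palindrome of length 2p+1 ≥ p.
By the pumping lemma, w = xyz with |xy| ≤ p and |y| > 0.
Since the first p symbols of w are all a's and |xy| ≤ p, y lies entirely in the leading a-block: y = a^k for some k with 1 ≤ k ≤ p.
Pump with i = 2: xy^2z = a^{p+k} b a^p. Its reverse is a^p b a^{p+k}, which differs from xy^2z since k ≥ 1. So xy^2z is not a palindrome and xy^2z ∉ L.
This is a contradiction; hence L is not regular.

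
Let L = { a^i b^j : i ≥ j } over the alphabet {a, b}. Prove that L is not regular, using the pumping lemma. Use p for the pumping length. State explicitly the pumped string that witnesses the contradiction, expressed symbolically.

a^{p-k} b^p

Assume L is regular. Let p be the pumping length given by the pumping lemma.
Choose w = a^p b^p ∈ L, with |w| = 2p ≥ p.
The pumping lemma gives a decomposition w = xyz where |xy| ≤ p and y is nonempty.
Since the first p symbols of w are all a's and |xy| ≤ p, y lies entirely in the leading a-block: y = a^k for some k with 1 ≤ k ≤ p.
Consider xy^0z = xz = a^{p-k} b^p. Since k ≥ 1, the a-count p-k is less than p, so i ≥ j fails; thus xz ∉ L.
This is a contradiction; hence L is not regular.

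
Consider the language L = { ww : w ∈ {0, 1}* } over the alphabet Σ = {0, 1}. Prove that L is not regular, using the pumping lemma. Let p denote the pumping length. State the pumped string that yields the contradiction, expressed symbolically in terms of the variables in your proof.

Assume L is regular; let p be its pumping constant.
Take w = 0^p 1^p 0^p 1^p = uu where u = 0^p1^p; then w ∈ L and |w| = 4p ≥ p.
By the pumping lemma, w = xyz with |xy| ≤ p and |y| > 0.
The first p characters of w are 0's, so xy (and hence y) consists only of 0's. Write y = 0^k, 1 ≤ k ≤ p.
Pump with i = 2: xy^2z = 0^{p+k} 1^p 0^p 1^p, of length 4p+k. Suppose this equals vv. The string starts with 0 and ends with 1, so v does too; thus the boundary between the two copies of v is a 1→0 transition. There is exactly one such transition, at position 2p+k, so |v| = 2p+k and |vv| = 4p+2k ≠ 4p+k since k ≥ 1. So xy^2z ∉ L.
This contradicts the pumping lemma, so L is not regular.

0^{p+k} 1^p 0^p 1^p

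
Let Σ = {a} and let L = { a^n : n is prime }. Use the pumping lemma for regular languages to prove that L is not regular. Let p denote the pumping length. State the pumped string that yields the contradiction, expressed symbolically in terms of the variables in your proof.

Toward a contradiction, assume L is regular with pumping length p.
Let q be a prime with q ≥ p+2 (infinitely many primes exist), and take w = a^q ∈ L with |w| = q ≥ p.
The pumping lemma gives a decomposition w = xyz where |xy| ≤ p and |y| ≥ 1.
Then y = a^k for some k with 1 ≤ k ≤ p.
Since 1 ≤ k ≤ p, |xz| = q-k. Pump with i = q+1: |xy^{q+1}z| = (q-k)+(q+1)k = q+qk = q(1+k), which is composite (both factors ≥ 2). So xy^{q+1}z = a^{q(1+k)} ∉ L.
This is a contradiction; hence L is not regular.

a^{q(1+k)}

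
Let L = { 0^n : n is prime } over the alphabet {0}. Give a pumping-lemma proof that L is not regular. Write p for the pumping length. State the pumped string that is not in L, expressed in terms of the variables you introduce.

0^{q(1+k)}

Assume L is regular. Let p be the pumping length given by the pumping lemma.
Let q be a prime with q ≥ p+2 (infinitely many primes exist), and take w = 0^q ∈ L with |w| = q ≥ p.
Write w = xyz as guaranteed by the lemma, with |xy| ≤ p and |y| > 0.
Then y = 0^k for some k with 1 ≤ k ≤ p.
Since 1 ≤ k ≤ p, |xz| = q-k. Pump with i = q+1: |xy^{q+1}z| = (q-k)+(q+1)k = q+qk = q(1+k), which is composite (both factors ≥ 2). So xy^{q+1}z = 0^{q(1+k)} ∉ L.
This contradicts the pumping lemma, so L is not regular.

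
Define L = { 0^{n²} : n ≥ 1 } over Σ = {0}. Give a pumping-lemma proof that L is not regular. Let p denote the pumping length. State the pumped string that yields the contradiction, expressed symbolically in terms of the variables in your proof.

Assume L is regular. Let p be the pumping length given by the pumping lemma.
Take w = 0^{p²} ∈ L with |w| = p² ≥ p.
By the pumping lemma, w = xyz with |xy| ≤ p and |y| > 0.
Then y = 0^k for some k with 1 ≤ k ≤ p.
Pump with i = 2: xy^2z = 0^{p²+k}. Since 1 ≤ k ≤ p, p² < p²+k ≤ p²+p < (p+1)², so p²+k lies strictly between consecutive squares and is not a perfect square. So xy^2z ∉ L.
Contradiction. Therefore L is not regular.

0^{p²+k}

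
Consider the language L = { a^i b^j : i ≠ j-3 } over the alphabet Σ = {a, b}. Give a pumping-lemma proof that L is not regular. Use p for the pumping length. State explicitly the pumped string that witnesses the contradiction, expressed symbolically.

Toward a contradiction, assume L is regular with pumping length p.
Choose w = a^p b^{p+p!+3}. Since p ≠ (p+p!+3)-3 = p+p!, w ∈ L; and |w| ≥ p.
By the pumping lemma, w = xyz with |xy| ≤ p and |y| > 0.
The first p characters of w are a's, so xy (and hence y) consists only of a's. Write y = a^k, 1 ≤ k ≤ p.
Since 1 ≤ k ≤ p, k divides p!; set t = 1 + p!/k. Then xy^t z has p + (p!/k)·k = p + p! copies of a. Now the a-count is p+p! and (b-count)-3 = (p+p!+3)-3 = p+p!, so i ≠ j-3 fails. So xy^t z = a^{p+p!} b^{p+p!+3} ∉ L.
Contradiction. Therefore L is not regular.

a^{p+p!} b^{p+p!+3}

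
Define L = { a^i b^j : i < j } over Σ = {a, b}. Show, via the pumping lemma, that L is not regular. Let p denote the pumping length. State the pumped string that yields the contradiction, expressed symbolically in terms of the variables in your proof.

a^{p+k} b^{p+1}

Toward a contradiction, assume L is regular with pumping length p.
Choose w = a^p b^{p+1} ∈ L, with |w| = 2p+1 ≥ p.
Write w = xyz as guaranteed by the lemma, with |xy| ≤ p and |y| > 0.
Because |xy| ≤ p and w begins with p copies of a, we have y = a^k with 1 ≤ k ≤ p.
Consider xy^2z = a^{p+k} b^{p+1}. Since k ≥ 1, the a-count p+k is at least p+1, so i < j fails; thus xy^2z ∉ L.
This is a contradiction; hence L is not regular.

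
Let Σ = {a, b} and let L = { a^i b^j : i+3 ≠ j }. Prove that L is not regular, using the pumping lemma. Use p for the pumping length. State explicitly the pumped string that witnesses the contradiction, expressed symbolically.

Toward a contradiction, assume L is regular with pumping length p.
Choose w = a^p b^{p+p!+3}. Since p ≠ (p+p!+3)-3 = p+p!, w ∈ L; and |w| ≥ p.
The pumping lemma gives a decomposition w = xyz where |xy| ≤ p and |y| > 0.
The first p characters of w are a's, so xy (and hence y) consists only of a's. Write y = a^k, 1 ≤ k ≤ p.
Since 1 ≤ k ≤ p, k divides p!; set t = 1 + p!/k. Then xy^t z has p + (p!/k)·k = p + p! copies of a. Now the a-count is p+p! and (b-count)-3 = (p+p!+3)-3 = p+p!, so i+3 ≠ j fails. So xy^t z = a^{p+p!} b^{p+p!+3} ∉ L.
Contradiction. Therefore L is not regular.

a^{p+p!} b^{p+p!+3}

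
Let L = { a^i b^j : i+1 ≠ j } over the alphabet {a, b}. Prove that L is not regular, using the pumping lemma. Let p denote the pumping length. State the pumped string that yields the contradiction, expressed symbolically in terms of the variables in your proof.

Toward a contradiction, assume L is regular with pumping length p.
Choose w = a^p b^{p+p!+1}. Since p ≠ (p+p!+1)-1 = p+p!, w ∈ L; and |w| ≥ p.
The pumping lemma gives a decomposition w = xyz where |xy| ≤ p and y is nonempty.
Since the first p symbols of w are all a's and |xy| ≤ p, y lies entirely in the leading a-block: y = a^k for some k with 1 ≤ k ≤ p.
Since 1 ≤ k ≤ p, k divides p!; set t = 1 + p!/k. Then xy^t z has p + (p!/k)·k = p + p! copies of a. Now the a-count is p+p! and (b-count)-1 = (p+p!+1)-1 = p+p!, so i+1 ≠ j fails. So xy^t z = a^{p+p!} b^{p+p!+1} ∉ L.
This contradicts the pumping lemma, so L is not regular.

a^{p+p!} b^{p+p!+1}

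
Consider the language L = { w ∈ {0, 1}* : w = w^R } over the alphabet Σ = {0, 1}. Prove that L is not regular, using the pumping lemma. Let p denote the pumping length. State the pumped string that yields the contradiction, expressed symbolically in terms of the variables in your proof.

Assume L is regular. Let p be the pumping length given by the pumping lemma.
Take w = 0^p 1 0^p, a palindrome of length 2p+1 ≥ p.
The pumping lemma gives a decomposition w = xyz where |xy| ≤ p and |y| ≥ 1.
The first p characters of w are 0's, so xy (and hence y) consists only of 0's. Write y = 0^k, 1 ≤ k ≤ p.
Pump with i = 2: xy^2z = 0^{p+k} 1 0^p. Its reverse is 0^p 1 0^{p+k}, which differs from xy^2z since k ≥ 1. So xy^2z is not a palindrome and xy^2z ∉ L.
This contradicts the pumping lemma, so L is not regular.

0^{p+k} 1 0^p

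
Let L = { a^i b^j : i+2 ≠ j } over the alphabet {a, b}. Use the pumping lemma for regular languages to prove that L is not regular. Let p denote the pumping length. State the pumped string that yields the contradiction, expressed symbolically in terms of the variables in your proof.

Toward a contradiction, assume L is regular with pumping length p.
Choose w = a^p b^{p+p!+2}. Since p ≠ (p+p!+2)-2 = p+p!, w ∈ L; and |w| ≥ p.
Write w = xyz as guaranteed by the lemma, with |xy| ≤ p and |y| ≥ 1.
Because |xy| ≤ p and w begins with p copies of a, we have y = a^k with 1 ≤ k ≤ p.
Since 1 ≤ k ≤ p, k divides p!; set t = 1 + p!/k. Then xy^t z has p + (p!/k)·k = p + p! copies of a. Now the a-count is p+p! and (b-count)-2 = (p+p!+2)-2 = p+p!, so i+2 ≠ j fails. So xy^t z = a^{p+p!} b^{p+p!+2} ∉ L.
Contradiction. Therefore L is not regular.

a^{p+p!} b^{p+p!+2}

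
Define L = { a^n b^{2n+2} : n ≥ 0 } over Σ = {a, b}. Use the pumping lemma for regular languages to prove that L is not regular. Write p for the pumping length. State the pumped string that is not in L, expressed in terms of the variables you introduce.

Suppose for contradiction that L is regular, and let p be the pumping length.
Take w = a^p b^{2p+2}. Then w ∈ L and |w| = 3p+2 ≥ p.
Write w = xyz as guaranteed by the lemma, with |xy| ≤ p and y is nonempty.
Because |xy| ≤ p and w begins with p copies of a, we have y = a^k with 1 ≤ k ≤ p.
Pump with i = 2: xy^2z = a^{p+k} b^{2p+2}. For this to lie in L we would need 2p+2 = 2(p+k)+2, which forces k = 0. But k ≥ 1, so xy^2z ∉ L.
This is a contradiction; hence L is not regular.

a^{p+k} b^{2p+2}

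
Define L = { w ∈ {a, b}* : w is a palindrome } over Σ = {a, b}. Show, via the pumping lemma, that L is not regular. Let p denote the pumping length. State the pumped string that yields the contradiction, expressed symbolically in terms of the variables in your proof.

a^{p+k} b a^p

Assume L is regular; let p be its pumping constant.
Take w = a^p b a^p, a palindrome of length 2p+1 ≥ p.
By the pumping lemma, w = xyz with |xy| ≤ p and |y| ≥ 1.
Because |xy| ≤ p and w begins with p copies of a, we have y = a^k with 1 ≤ k ≤ p.
Pump with i = 2: xy^2z = a^{p+k} b a^p. Its reverse is a^p b a^{p+k}, which differs from xy^2z since k ≥ 1. So xy^2z is not a palindrome and xy^2z ∉ L.
Contradiction. Therefore L is not regular.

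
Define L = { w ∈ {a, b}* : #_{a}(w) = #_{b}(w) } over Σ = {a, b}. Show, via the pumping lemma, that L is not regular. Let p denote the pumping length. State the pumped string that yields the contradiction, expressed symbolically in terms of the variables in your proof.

Assume L is regular; let p be its pumping constant.
Choose w = a^p b^p ∈ L with |w| = 2p ≥ p.
The pumping lemma gives a decomposition w = xyz where |xy| ≤ p and |y| > 0.
Because |xy| ≤ p and w begins with p copies of a, we have y = a^k with 1 ≤ k ≤ p.
Pump with i = 2: xy^2z = a^{p+k} b^p has p+k occurrences of a but only p of b. Since k ≥ 1 the counts differ, so xy^2z ∉ L.
This is a contradiction; hence L is not regular.

a^{p+k} b^p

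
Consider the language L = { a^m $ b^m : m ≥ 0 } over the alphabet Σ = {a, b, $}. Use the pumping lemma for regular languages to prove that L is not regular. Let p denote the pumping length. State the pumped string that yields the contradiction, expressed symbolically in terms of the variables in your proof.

a^{p+k} $ b^p

Assume L is regular; let p be its pumping constant.
Take w = a^p $ b^p ∈ L with |w| = 2p+1 ≥ p.
By the pumping lemma, w = xyz with |xy| ≤ p and y is nonempty.
Since the first p symbols of w are all a's and |xy| ≤ p, y lies entirely in the leading a-block: y = a^k for some k with 1 ≤ k ≤ p.
Pump with i = 2: xy^2z = a^{p+k} $ b^p, which would require p+k = p. But k ≥ 1, so xy^2z ∉ L.
This is a contradiction; hence L is not regular.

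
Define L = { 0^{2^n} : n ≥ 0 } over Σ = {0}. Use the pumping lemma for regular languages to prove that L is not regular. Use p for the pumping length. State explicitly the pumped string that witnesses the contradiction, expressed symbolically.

0^{2^p+k}

Assume L is regular. Let p be the pumping length given by the pumping lemma.
Take w = 0^{2^p} ∈ L with |w| = 2^p ≥ p.
By the pumping lemma, w = xyz with |xy| ≤ p and |y| > 0.
Then y = 0^k for some k with 1 ≤ k ≤ p.
Pump with i = 2: xy^2z = 0^{2^p+k}. Since 1 ≤ k ≤ p < 2^p, we have 2^p < 2^p+k < 2^{p+1}, so 2^p+k is not a power of 2. So xy^2z ∉ L.
This is a contradiction; hence L is not regular.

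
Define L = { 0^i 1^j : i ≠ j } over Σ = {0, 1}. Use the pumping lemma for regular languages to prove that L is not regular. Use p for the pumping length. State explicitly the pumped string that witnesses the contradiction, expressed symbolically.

Toward a contradiction, assume L is regular with pumping length p.
Choose w = 0^p 1^{p+p!}. Since p ≠ p+p!, w ∈ L; and |w| ≥ p.
The pumping lemma gives a decomposition w = xyz where |xy| ≤ p and |y| > 0.
Because |xy| ≤ p and w begins with p copies of 0, we have y = 0^k with 1 ≤ k ≤ p.
Since 1 ≤ k ≤ p, k divides p!; set t = 1 + p!/k. Then xy^t z has p + (p!/k)·k = p + p! copies of 0. Now the 0-count equals the 1-count, so i ≠ j fails. So xy^t z = 0^{p+p!} 1^{p+p!} ∉ L.
Contradiction. Therefore L is not regular.

0^{p+p!} 1^{p+p!}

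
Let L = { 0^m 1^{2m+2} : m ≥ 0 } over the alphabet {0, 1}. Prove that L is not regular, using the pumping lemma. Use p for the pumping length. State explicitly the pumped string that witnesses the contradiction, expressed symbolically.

0^{p+k} 1^{2p+2}

Toward a contradiction, assume L is regular with pumping length p.
Choose w = 0^p 1^{2p+2}, which is in L with |w| = 3p+2 ≥ p.
The pumping lemma gives a decomposition w = xyz where |xy| ≤ p and y is nonempty.
Because |xy| ≤ p and w begins with p copies of 0, we have y = 0^k with 1 ≤ k ≤ p.
Pump with i = 2: xy^2z = 0^{p+k} 1^{2p+2}. For this to lie in L we would need 2p+2 = 2(p+k)+2, which forces k = 0. But k ≥ 1, so xy^2z ∉ L.
This contradicts the pumping lemma, so L is not regular.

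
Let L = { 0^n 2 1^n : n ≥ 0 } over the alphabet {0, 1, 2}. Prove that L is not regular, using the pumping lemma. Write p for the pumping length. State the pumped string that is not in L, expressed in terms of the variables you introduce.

0^{p+k} 2 1^p

Toward a contradiction, assume L is regular with pumping length p.
Take w = 0^p 2 1^p ∈ L with |w| = 2p+1 ≥ p.
By the pumping lemma, w = xyz with |xy| ≤ p and y is nonempty.
Since the first p symbols of w are all 0's and |xy| ≤ p, y lies entirely in the leading 0-block: y = 0^k for some k with 1 ≤ k ≤ p.
Pump with i = 2: xy^2z = 0^{p+k} 2 1^p, which would require p+k = p. But k ≥ 1, so xy^2z ∉ L.
Contradiction. Therefore L is not regular.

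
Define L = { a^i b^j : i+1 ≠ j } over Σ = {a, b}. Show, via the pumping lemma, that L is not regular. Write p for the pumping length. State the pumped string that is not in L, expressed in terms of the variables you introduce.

a^{p+p!} b^{p+p!+1}

Suppose for contradiction that L is regular, and let p be the pumping length.
Choose w = a^p b^{p+p!+1}. Since p ≠ (p+p!+1)-1 = p+p!, w ∈ L; and |w| ≥ p.
By the pumping lemma, w = xyz with |xy| ≤ p and |y| ≥ 1.
Since the first p symbols of w are all a's and |xy| ≤ p, y lies entirely in the leading a-block: y = a^k for some k with 1 ≤ k ≤ p.
Since 1 ≤ k ≤ p, k divides p!; set t = 1 + p!/k. Then xy^t z has p + (p!/k)·k = p + p! copies of a. Now the a-count is p+p! and (b-count)-1 = (p+p!+1)-1 = p+p!, so i+1 ≠ j fails. So xy^t z = a^{p+p!} b^{p+p!+1} ∉ L.
This contradicts the pumping lemma, so L is not regular.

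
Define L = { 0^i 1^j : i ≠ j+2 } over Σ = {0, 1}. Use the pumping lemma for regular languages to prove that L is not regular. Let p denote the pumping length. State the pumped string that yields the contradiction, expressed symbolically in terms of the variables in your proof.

Toward a contradiction, assume L is regular with pumping length p.
Choose w = 0^p 1^{p+p!-2}. Since p ≠ (p+p!-2)+2 = p+p!, w ∈ L; and |w| ≥ p.
The pumping lemma gives a decomposition w = xyz where |xy| ≤ p and y is nonempty.
The first p characters of w are 0's, so xy (and hence y) consists only of 0's. Write y = 0^k, 1 ≤ k ≤ p.
Since 1 ≤ k ≤ p, k divides p!; set t = 1 + p!/k. Then xy^t z has p + (p!/k)·k = p + p! copies of 0. Now the 0-count is p+p! and (1-count)+2 = (p+p!-2)+2 = p+p!, so i ≠ j+2 fails. So xy^t z = 0^{p+p!} 1^{p+p!-2} ∉ L.
Contradiction. Therefore L is not regular.

0^{p+p!} 1^{p+p!-2}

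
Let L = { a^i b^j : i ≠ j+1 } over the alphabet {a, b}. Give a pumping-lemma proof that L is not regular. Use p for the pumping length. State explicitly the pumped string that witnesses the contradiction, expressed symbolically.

a^{p+p!} b^{p+p!-1}

Assume L is regular; let p be its pumping constant.
Choose w = a^p b^{p+p!-1}. Since p ≠ (p+p!-1)+1 = p+p!, w ∈ L; and |w| ≥ p.
The pumping lemma gives a decomposition w = xyz where |xy| ≤ p and y is nonempty.
Because |xy| ≤ p and w begins with p copies of a, we have y = a^k with 1 ≤ k ≤ p.
Since 1 ≤ k ≤ p, k divides p!; set t = 1 + p!/k. Then xy^t z has p + (p!/k)·k = p + p! copies of a. Now the a-count is p+p! and (b-count)+1 = (p+p!-1)+1 = p+p!, so i ≠ j+1 fails. So xy^t z = a^{p+p!} b^{p+p!-1} ∉ L.
Contradiction. Therefore L is not regular.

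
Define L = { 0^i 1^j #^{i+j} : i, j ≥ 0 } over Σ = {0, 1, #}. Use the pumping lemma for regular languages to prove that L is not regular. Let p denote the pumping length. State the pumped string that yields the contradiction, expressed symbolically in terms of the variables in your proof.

Toward a contradiction, assume L is regular with pumping length p.
Take w = 0^p 1^p #^{2p} ∈ L (with i=j=p, i+j=2p), |w| = 4p ≥ p.
Write w = xyz as guaranteed by the lemma, with |xy| ≤ p and |y| ≥ 1.
Because |xy| ≤ p and w begins with p copies of 0, we have y = 0^k with 1 ≤ k ≤ p.
Consider xy^2z = 0^{p+k} 1^p #^{2p}. Now the 0- and 1-counts sum to 2p+k, but the #-count is 2p ≠ 2p+k. So xy^2z ∉ L.
This contradicts the pumping lemma, so L is not regular.

0^{p+k} 1^p #^{2p}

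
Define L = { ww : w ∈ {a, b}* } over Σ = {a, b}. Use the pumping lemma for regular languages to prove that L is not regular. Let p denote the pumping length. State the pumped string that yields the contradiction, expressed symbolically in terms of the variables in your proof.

Assume L is regular. Let p be the pumping length given by the pumping lemma.
Take w = a^p b^p a^p b^p = uu where u = a^pb^p; then w ∈ L and |w| = 4p ≥ p.
The pumping lemma gives a decomposition w = xyz where |xy| ≤ p and |y| > 0.
The first p characters of w are a's, so xy (and hence y) consists only of a's. Write y = a^k, 1 ≤ k ≤ p.
Pump with i = 2: xy^2z = a^{p+k} b^p a^p b^p, of length 4p+k. Suppose this equals vv. The string starts with a and ends with b, so v does too; thus the boundary between the two copies of v is a b→a transition. There is exactly one such transition, at position 2p+k, so |v| = 2p+k and |vv| = 4p+2k ≠ 4p+k since k ≥ 1. So xy^2z ∉ L.
Contradiction. Therefore L is not regular.

a^{p+k} b^p a^p b^p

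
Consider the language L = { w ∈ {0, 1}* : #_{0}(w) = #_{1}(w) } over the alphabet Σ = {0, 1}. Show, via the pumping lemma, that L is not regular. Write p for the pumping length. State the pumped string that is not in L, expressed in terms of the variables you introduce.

Assume L is regular. Let p be the pumping length given by the pumping lemma.
Choose w = 0^p 1^p ∈ L with |w| = 2p ≥ p.
The pumping lemma gives a decomposition w = xyz where |xy| ≤ p and y is nonempty.
Because |xy| ≤ p and w begins with p copies of 0, we have y = 0^k with 1 ≤ k ≤ p.
Pump with i = 2: xy^2z = 0^{p+k} 1^p has p+k occurrences of 0 but only p of 1. Since k ≥ 1 the counts differ, so xy^2z ∉ L.
This is a contradiction; hence L is not regular.

0^{p+k} 1^p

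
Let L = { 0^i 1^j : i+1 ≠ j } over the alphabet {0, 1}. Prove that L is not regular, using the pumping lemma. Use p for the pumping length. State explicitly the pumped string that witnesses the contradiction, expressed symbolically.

Assume L is regular; let p be its pumping constant.
Choose w = 0^p 1^{p+p!+1}. Since p ≠ (p+p!+1)-1 = p+p!, w ∈ L; and |w| ≥ p.
The pumping lemma gives a decomposition w = xyz where |xy| ≤ p and |y| > 0.
Because |xy| ≤ p and w begins with p copies of 0, we have y = 0^k with 1 ≤ k ≤ p.
Since 1 ≤ k ≤ p, k divides p!; set t = 1 + p!/k. Then xy^t z has p + (p!/k)·k = p + p! copies of 0. Now the 0-count is p+p! and (1-count)-1 = (p+p!+1)-1 = p+p!, so i+1 ≠ j fails. So xy^t z = 0^{p+p!} 1^{p+p!+1} ∉ L.
Contradiction. Therefore L is not regular.

0^{p+p!} 1^{p+p!+1}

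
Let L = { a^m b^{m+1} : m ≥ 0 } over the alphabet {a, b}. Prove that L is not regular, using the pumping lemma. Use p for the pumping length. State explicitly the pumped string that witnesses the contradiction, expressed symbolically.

Assume L is regular; let p be its pumping constant.
Let w = a^p b^{p+1} ∈ L; note |w| = 2p+1 ≥ p.
Write w = xyz as guaranteed by the lemma, with |xy| ≤ p and |y| ≥ 1.
Since the first p symbols of w are all a's and |xy| ≤ p, y lies entirely in the leading a-block: y = a^k for some k with 1 ≤ k ≤ p.
Pump with i = 2: xy^2z = a^{p+k} b^{p+1}. For this to lie in L we would need p+1 = (p+k)+1, which forces k = 0. But k ≥ 1, so xy^2z ∉ L.
This contradicts the pumping lemma, so L is not regular.

a^{p+k} b^{p+1}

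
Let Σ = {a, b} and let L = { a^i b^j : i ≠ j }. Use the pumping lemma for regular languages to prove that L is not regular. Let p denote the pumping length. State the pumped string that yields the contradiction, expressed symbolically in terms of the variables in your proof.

Toward a contradiction, assume L is regular with pumping length p.
Choose w = a^p b^{p+p!}. Since p ≠ p+p!, w ∈ L; and |w| ≥ p.
The pumping lemma gives a decomposition w = xyz where |xy| ≤ p and y is nonempty.
Because |xy| ≤ p and w begins with p copies of a, we have y = a^k with 1 ≤ k ≤ p.
Since 1 ≤ k ≤ p, k divides p!; set t = 1 + p!/k. Then xy^t z has p + (p!/k)·k = p + p! copies of a. Now the a-count equals the b-count, so i ≠ j fails. So xy^t z = a^{p+p!} b^{p+p!} ∉ L.
Contradiction. Therefore L is not regular.

a^{p+p!} b^{p+p!}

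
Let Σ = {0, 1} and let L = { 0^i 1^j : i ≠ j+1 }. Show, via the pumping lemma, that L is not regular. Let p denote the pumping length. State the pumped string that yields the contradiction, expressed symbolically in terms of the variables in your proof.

0^{p+p!} 1^{p+p!-1}

Assume L is regular. Let p be the pumping length given by the pumping lemma.
Choose w = 0^p 1^{p+p!-1}. Since p ≠ (p+p!-1)+1 = p+p!, w ∈ L; and |w| ≥ p.
Write w = xyz as guaranteed by the lemma, with |xy| ≤ p and y is nonempty.
Because |xy| ≤ p and w begins with p copies of 0, we have y = 0^k with 1 ≤ k ≤ p.
Since 1 ≤ k ≤ p, k divides p!; set t = 1 + p!/k. Then xy^t z has p + (p!/k)·k = p + p! copies of 0. Now the 0-count is p+p! and (1-count)+1 = (p+p!-1)+1 = p+p!, so i ≠ j+1 fails. So xy^t z = 0^{p+p!} 1^{p+p!-1} ∉ L.
Contradiction. Therefore L is not regular.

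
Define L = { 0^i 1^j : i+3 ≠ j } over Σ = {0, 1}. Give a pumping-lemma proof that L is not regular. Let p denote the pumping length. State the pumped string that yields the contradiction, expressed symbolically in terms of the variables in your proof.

Toward a contradiction, assume L is regular with pumping length p.
Choose w = 0^p 1^{p+p!+3}. Since p ≠ (p+p!+3)-3 = p+p!, w ∈ L; and |w| ≥ p.
By the pumping lemma, w = xyz with |xy| ≤ p and y is nonempty.
Because |xy| ≤ p and w begins with p copies of 0, we have y = 0^k with 1 ≤ k ≤ p.
Since 1 ≤ k ≤ p, k divides p!; set t = 1 + p!/k. Then xy^t z has p + (p!/k)·k = p + p! copies of 0. Now the 0-count is p+p! and (1-count)-3 = (p+p!+3)-3 = p+p!, so i+3 ≠ j fails. So xy^t z = 0^{p+p!} 1^{p+p!+3} ∉ L.
Contradiction. Therefore L is not regular.

0^{p+p!} 1^{p+p!+3}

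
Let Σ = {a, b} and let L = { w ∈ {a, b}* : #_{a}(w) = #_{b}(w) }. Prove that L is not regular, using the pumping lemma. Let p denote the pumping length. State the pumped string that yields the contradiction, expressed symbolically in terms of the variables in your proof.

Assume L is regular; let p be its pumping constant.
Choose w = a^p b^p ∈ L with |w| = 2p ≥ p.
The pumping lemma gives a decomposition w = xyz where |xy| ≤ p and y is nonempty.
The first p characters of w are a's, so xy (and hence y) consists only of a's. Write y = a^k, 1 ≤ k ≤ p.
Pump with i = 2: xy^2z = a^{p+k} b^p has p+k occurrences of a but only p of b. Since k ≥ 1 the counts differ, so xy^2z ∉ L.
This is a contradiction; hence L is not regular.

a^{p+k} b^p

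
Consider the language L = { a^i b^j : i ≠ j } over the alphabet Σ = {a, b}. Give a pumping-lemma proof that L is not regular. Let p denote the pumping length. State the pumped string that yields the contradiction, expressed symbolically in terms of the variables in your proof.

a^{p+p!} b^{p+p!}

Assume L is regular; let p be its pumping constant.
Choose w = a^p b^{p+p!}. Since p ≠ p+p!, w ∈ L; and |w| ≥ p.
Write w = xyz as guaranteed by the lemma, with |xy| ≤ p and y is nonempty.
Because |xy| ≤ p and w begins with p copies of a, we have y = a^k with 1 ≤ k ≤ p.
Since 1 ≤ k ≤ p, k divides p!; set t = 1 + p!/k. Then xy^t z has p + (p!/k)·k = p + p! copies of a. Now the a-count equals the b-count, so i ≠ j fails. So xy^t z = a^{p+p!} b^{p+p!} ∉ L.
Contradiction. Therefore L is not regular.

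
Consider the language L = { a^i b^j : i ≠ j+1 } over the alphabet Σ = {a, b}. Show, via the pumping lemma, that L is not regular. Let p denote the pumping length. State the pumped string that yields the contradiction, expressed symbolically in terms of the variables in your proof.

a^{p+p!} b^{p+p!-1}

Toward a contradiction, assume L is regular with pumping length p.
Choose w = a^p b^{p+p!-1}. Since p ≠ (p+p!-1)+1 = p+p!, w ∈ L; and |w| ≥ p.
By the pumping lemma, w = xyz with |xy| ≤ p and y is nonempty.
The first p characters of w are a's, so xy (and hence y) consists only of a's. Write y = a^k, 1 ≤ k ≤ p.
Since 1 ≤ k ≤ p, k divides p!; set t = 1 + p!/k. Then xy^t z has p + (p!/k)·k = p + p! copies of a. Now the a-count is p+p! and (b-count)+1 = (p+p!-1)+1 = p+p!, so i ≠ j+1 fails. So xy^t z = a^{p+p!} b^{p+p!-1} ∉ L.
Contradiction. Therefore L is not regular.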